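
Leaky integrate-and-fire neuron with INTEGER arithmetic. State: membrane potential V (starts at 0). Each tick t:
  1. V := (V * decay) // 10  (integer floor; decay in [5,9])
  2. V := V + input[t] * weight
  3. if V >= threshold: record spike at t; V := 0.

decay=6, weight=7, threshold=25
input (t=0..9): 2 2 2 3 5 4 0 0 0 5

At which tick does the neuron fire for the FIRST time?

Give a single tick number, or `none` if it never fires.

t=0: input=2 -> V=14
t=1: input=2 -> V=22
t=2: input=2 -> V=0 FIRE
t=3: input=3 -> V=21
t=4: input=5 -> V=0 FIRE
t=5: input=4 -> V=0 FIRE
t=6: input=0 -> V=0
t=7: input=0 -> V=0
t=8: input=0 -> V=0
t=9: input=5 -> V=0 FIRE

Answer: 2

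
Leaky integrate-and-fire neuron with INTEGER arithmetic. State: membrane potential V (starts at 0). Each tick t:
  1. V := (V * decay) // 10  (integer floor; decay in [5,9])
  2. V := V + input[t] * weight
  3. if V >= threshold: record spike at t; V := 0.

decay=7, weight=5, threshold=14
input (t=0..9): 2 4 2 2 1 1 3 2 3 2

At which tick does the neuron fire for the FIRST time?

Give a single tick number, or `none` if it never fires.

Answer: 1

Derivation:
t=0: input=2 -> V=10
t=1: input=4 -> V=0 FIRE
t=2: input=2 -> V=10
t=3: input=2 -> V=0 FIRE
t=4: input=1 -> V=5
t=5: input=1 -> V=8
t=6: input=3 -> V=0 FIRE
t=7: input=2 -> V=10
t=8: input=3 -> V=0 FIRE
t=9: input=2 -> V=10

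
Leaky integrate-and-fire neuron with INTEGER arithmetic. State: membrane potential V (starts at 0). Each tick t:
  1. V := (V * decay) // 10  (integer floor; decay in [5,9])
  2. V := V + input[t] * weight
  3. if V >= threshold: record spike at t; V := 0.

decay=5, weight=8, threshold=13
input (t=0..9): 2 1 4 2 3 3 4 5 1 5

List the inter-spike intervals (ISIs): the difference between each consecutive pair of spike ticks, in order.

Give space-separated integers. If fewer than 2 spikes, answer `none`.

Answer: 2 1 1 1 1 1 2

Derivation:
t=0: input=2 -> V=0 FIRE
t=1: input=1 -> V=8
t=2: input=4 -> V=0 FIRE
t=3: input=2 -> V=0 FIRE
t=4: input=3 -> V=0 FIRE
t=5: input=3 -> V=0 FIRE
t=6: input=4 -> V=0 FIRE
t=7: input=5 -> V=0 FIRE
t=8: input=1 -> V=8
t=9: input=5 -> V=0 FIRE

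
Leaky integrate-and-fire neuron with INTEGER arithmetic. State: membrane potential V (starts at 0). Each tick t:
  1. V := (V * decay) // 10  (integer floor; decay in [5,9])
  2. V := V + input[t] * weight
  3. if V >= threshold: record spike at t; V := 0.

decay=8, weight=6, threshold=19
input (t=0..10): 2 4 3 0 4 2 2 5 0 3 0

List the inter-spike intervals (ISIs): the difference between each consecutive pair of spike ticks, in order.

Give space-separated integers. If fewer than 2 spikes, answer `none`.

t=0: input=2 -> V=12
t=1: input=4 -> V=0 FIRE
t=2: input=3 -> V=18
t=3: input=0 -> V=14
t=4: input=4 -> V=0 FIRE
t=5: input=2 -> V=12
t=6: input=2 -> V=0 FIRE
t=7: input=5 -> V=0 FIRE
t=8: input=0 -> V=0
t=9: input=3 -> V=18
t=10: input=0 -> V=14

Answer: 3 2 1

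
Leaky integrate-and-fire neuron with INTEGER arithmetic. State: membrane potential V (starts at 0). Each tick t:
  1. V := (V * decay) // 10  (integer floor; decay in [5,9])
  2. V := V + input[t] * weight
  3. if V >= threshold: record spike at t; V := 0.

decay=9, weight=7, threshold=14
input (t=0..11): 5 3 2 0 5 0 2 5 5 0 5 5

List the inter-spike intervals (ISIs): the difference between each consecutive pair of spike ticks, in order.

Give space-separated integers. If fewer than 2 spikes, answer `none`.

Answer: 1 1 2 2 1 1 2 1

Derivation:
t=0: input=5 -> V=0 FIRE
t=1: input=3 -> V=0 FIRE
t=2: input=2 -> V=0 FIRE
t=3: input=0 -> V=0
t=4: input=5 -> V=0 FIRE
t=5: input=0 -> V=0
t=6: input=2 -> V=0 FIRE
t=7: input=5 -> V=0 FIRE
t=8: input=5 -> V=0 FIRE
t=9: input=0 -> V=0
t=10: input=5 -> V=0 FIRE
t=11: input=5 -> V=0 FIRE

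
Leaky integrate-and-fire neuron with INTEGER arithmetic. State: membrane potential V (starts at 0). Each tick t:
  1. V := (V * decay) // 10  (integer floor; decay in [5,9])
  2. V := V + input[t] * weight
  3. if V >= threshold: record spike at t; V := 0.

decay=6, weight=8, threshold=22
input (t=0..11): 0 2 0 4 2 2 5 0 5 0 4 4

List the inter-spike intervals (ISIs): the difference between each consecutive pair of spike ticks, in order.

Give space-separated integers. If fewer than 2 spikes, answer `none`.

Answer: 2 1 2 2 1

Derivation:
t=0: input=0 -> V=0
t=1: input=2 -> V=16
t=2: input=0 -> V=9
t=3: input=4 -> V=0 FIRE
t=4: input=2 -> V=16
t=5: input=2 -> V=0 FIRE
t=6: input=5 -> V=0 FIRE
t=7: input=0 -> V=0
t=8: input=5 -> V=0 FIRE
t=9: input=0 -> V=0
t=10: input=4 -> V=0 FIRE
t=11: input=4 -> V=0 FIRE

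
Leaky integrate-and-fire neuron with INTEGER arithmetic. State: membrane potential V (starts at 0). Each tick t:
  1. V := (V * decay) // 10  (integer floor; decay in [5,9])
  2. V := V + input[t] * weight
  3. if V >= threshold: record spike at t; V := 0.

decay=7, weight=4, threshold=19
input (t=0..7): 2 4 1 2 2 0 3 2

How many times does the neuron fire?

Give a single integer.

t=0: input=2 -> V=8
t=1: input=4 -> V=0 FIRE
t=2: input=1 -> V=4
t=3: input=2 -> V=10
t=4: input=2 -> V=15
t=5: input=0 -> V=10
t=6: input=3 -> V=0 FIRE
t=7: input=2 -> V=8

Answer: 2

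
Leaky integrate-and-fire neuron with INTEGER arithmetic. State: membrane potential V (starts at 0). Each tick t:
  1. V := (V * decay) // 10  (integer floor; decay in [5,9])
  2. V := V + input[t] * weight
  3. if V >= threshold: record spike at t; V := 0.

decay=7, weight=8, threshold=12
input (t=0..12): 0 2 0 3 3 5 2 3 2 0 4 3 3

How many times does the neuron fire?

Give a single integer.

t=0: input=0 -> V=0
t=1: input=2 -> V=0 FIRE
t=2: input=0 -> V=0
t=3: input=3 -> V=0 FIRE
t=4: input=3 -> V=0 FIRE
t=5: input=5 -> V=0 FIRE
t=6: input=2 -> V=0 FIRE
t=7: input=3 -> V=0 FIRE
t=8: input=2 -> V=0 FIRE
t=9: input=0 -> V=0
t=10: input=4 -> V=0 FIRE
t=11: input=3 -> V=0 FIRE
t=12: input=3 -> V=0 FIRE

Answer: 10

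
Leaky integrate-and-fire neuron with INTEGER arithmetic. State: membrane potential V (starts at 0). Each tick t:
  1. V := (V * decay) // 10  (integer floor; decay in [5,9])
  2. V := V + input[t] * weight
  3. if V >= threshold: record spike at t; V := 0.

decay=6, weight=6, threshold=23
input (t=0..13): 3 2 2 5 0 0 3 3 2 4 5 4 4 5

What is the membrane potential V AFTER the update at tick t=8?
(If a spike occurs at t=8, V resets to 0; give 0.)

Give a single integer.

t=0: input=3 -> V=18
t=1: input=2 -> V=22
t=2: input=2 -> V=0 FIRE
t=3: input=5 -> V=0 FIRE
t=4: input=0 -> V=0
t=5: input=0 -> V=0
t=6: input=3 -> V=18
t=7: input=3 -> V=0 FIRE
t=8: input=2 -> V=12
t=9: input=4 -> V=0 FIRE
t=10: input=5 -> V=0 FIRE
t=11: input=4 -> V=0 FIRE
t=12: input=4 -> V=0 FIRE
t=13: input=5 -> V=0 FIRE

Answer: 12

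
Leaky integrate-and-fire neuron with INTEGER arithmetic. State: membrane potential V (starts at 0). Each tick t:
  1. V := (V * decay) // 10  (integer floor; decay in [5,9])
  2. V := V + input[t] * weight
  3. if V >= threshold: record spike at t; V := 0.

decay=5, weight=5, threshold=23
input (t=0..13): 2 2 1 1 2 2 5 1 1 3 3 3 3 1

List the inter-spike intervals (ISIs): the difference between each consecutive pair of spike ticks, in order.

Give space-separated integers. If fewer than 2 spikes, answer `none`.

Answer: 4

Derivation:
t=0: input=2 -> V=10
t=1: input=2 -> V=15
t=2: input=1 -> V=12
t=3: input=1 -> V=11
t=4: input=2 -> V=15
t=5: input=2 -> V=17
t=6: input=5 -> V=0 FIRE
t=7: input=1 -> V=5
t=8: input=1 -> V=7
t=9: input=3 -> V=18
t=10: input=3 -> V=0 FIRE
t=11: input=3 -> V=15
t=12: input=3 -> V=22
t=13: input=1 -> V=16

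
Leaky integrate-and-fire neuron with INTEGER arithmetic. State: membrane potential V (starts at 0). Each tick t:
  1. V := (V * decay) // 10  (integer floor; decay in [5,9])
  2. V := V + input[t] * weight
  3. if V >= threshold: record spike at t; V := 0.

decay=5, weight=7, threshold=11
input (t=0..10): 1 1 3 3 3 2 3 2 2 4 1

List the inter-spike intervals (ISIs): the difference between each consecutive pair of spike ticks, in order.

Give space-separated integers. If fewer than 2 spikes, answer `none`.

t=0: input=1 -> V=7
t=1: input=1 -> V=10
t=2: input=3 -> V=0 FIRE
t=3: input=3 -> V=0 FIRE
t=4: input=3 -> V=0 FIRE
t=5: input=2 -> V=0 FIRE
t=6: input=3 -> V=0 FIRE
t=7: input=2 -> V=0 FIRE
t=8: input=2 -> V=0 FIRE
t=9: input=4 -> V=0 FIRE
t=10: input=1 -> V=7

Answer: 1 1 1 1 1 1 1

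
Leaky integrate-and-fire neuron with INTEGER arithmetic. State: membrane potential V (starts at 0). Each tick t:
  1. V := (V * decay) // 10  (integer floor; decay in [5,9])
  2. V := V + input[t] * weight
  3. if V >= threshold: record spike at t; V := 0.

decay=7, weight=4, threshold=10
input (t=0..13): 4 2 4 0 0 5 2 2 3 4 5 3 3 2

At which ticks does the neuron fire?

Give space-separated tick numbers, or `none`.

Answer: 0 2 5 7 8 9 10 11 12

Derivation:
t=0: input=4 -> V=0 FIRE
t=1: input=2 -> V=8
t=2: input=4 -> V=0 FIRE
t=3: input=0 -> V=0
t=4: input=0 -> V=0
t=5: input=5 -> V=0 FIRE
t=6: input=2 -> V=8
t=7: input=2 -> V=0 FIRE
t=8: input=3 -> V=0 FIRE
t=9: input=4 -> V=0 FIRE
t=10: input=5 -> V=0 FIRE
t=11: input=3 -> V=0 FIRE
t=12: input=3 -> V=0 FIRE
t=13: input=2 -> V=8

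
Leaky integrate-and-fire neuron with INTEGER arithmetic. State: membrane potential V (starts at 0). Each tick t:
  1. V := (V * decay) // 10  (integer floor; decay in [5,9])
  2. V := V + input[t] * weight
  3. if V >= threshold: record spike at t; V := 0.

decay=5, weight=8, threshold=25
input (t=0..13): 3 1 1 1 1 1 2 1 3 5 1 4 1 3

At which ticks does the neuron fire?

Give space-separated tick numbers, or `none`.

Answer: 8 9 11 13

Derivation:
t=0: input=3 -> V=24
t=1: input=1 -> V=20
t=2: input=1 -> V=18
t=3: input=1 -> V=17
t=4: input=1 -> V=16
t=5: input=1 -> V=16
t=6: input=2 -> V=24
t=7: input=1 -> V=20
t=8: input=3 -> V=0 FIRE
t=9: input=5 -> V=0 FIRE
t=10: input=1 -> V=8
t=11: input=4 -> V=0 FIRE
t=12: input=1 -> V=8
t=13: input=3 -> V=0 FIRE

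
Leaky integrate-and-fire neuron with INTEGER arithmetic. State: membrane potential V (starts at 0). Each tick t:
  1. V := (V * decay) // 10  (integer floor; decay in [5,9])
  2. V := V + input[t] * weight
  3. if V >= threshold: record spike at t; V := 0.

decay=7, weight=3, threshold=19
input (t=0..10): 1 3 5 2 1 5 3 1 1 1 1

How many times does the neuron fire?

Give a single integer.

Answer: 2

Derivation:
t=0: input=1 -> V=3
t=1: input=3 -> V=11
t=2: input=5 -> V=0 FIRE
t=3: input=2 -> V=6
t=4: input=1 -> V=7
t=5: input=5 -> V=0 FIRE
t=6: input=3 -> V=9
t=7: input=1 -> V=9
t=8: input=1 -> V=9
t=9: input=1 -> V=9
t=10: input=1 -> V=9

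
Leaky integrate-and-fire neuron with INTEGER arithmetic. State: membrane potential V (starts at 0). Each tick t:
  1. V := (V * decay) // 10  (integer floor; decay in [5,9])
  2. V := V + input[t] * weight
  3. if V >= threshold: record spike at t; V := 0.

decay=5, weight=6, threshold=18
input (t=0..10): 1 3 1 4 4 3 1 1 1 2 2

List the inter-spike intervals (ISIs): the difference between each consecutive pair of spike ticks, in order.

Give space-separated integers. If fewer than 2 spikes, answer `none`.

Answer: 2 1 1 5

Derivation:
t=0: input=1 -> V=6
t=1: input=3 -> V=0 FIRE
t=2: input=1 -> V=6
t=3: input=4 -> V=0 FIRE
t=4: input=4 -> V=0 FIRE
t=5: input=3 -> V=0 FIRE
t=6: input=1 -> V=6
t=7: input=1 -> V=9
t=8: input=1 -> V=10
t=9: input=2 -> V=17
t=10: input=2 -> V=0 FIRE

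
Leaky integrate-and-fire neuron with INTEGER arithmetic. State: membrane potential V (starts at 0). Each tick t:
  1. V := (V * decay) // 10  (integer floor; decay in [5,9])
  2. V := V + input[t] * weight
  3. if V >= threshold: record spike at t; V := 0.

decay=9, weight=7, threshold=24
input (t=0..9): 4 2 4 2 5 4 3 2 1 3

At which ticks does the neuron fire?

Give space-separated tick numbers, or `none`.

Answer: 0 2 4 5 7 9

Derivation:
t=0: input=4 -> V=0 FIRE
t=1: input=2 -> V=14
t=2: input=4 -> V=0 FIRE
t=3: input=2 -> V=14
t=4: input=5 -> V=0 FIRE
t=5: input=4 -> V=0 FIRE
t=6: input=3 -> V=21
t=7: input=2 -> V=0 FIRE
t=8: input=1 -> V=7
t=9: input=3 -> V=0 FIRE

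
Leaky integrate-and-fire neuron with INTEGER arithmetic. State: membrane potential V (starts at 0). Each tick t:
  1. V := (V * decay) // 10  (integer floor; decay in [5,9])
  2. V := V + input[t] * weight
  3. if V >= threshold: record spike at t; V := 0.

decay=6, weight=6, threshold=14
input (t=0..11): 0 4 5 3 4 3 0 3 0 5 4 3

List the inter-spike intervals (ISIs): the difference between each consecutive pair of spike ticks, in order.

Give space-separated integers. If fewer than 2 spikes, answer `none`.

Answer: 1 1 1 1 2 2 1 1

Derivation:
t=0: input=0 -> V=0
t=1: input=4 -> V=0 FIRE
t=2: input=5 -> V=0 FIRE
t=3: input=3 -> V=0 FIRE
t=4: input=4 -> V=0 FIRE
t=5: input=3 -> V=0 FIRE
t=6: input=0 -> V=0
t=7: input=3 -> V=0 FIRE
t=8: input=0 -> V=0
t=9: input=5 -> V=0 FIRE
t=10: input=4 -> V=0 FIRE
t=11: input=3 -> V=0 FIRE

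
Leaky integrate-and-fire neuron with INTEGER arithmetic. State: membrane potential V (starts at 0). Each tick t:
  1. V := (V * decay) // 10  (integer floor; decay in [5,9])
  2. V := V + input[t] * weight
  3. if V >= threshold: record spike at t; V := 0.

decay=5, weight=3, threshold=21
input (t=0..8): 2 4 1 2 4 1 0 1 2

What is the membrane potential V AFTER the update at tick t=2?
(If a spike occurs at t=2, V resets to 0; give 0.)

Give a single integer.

t=0: input=2 -> V=6
t=1: input=4 -> V=15
t=2: input=1 -> V=10
t=3: input=2 -> V=11
t=4: input=4 -> V=17
t=5: input=1 -> V=11
t=6: input=0 -> V=5
t=7: input=1 -> V=5
t=8: input=2 -> V=8

Answer: 10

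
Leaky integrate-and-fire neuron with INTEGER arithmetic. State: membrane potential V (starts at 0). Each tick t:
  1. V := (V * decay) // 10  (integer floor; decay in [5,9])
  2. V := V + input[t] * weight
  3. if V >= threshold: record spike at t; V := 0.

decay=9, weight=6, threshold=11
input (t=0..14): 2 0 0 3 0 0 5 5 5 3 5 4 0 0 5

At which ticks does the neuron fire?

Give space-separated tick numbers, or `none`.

Answer: 0 3 6 7 8 9 10 11 14

Derivation:
t=0: input=2 -> V=0 FIRE
t=1: input=0 -> V=0
t=2: input=0 -> V=0
t=3: input=3 -> V=0 FIRE
t=4: input=0 -> V=0
t=5: input=0 -> V=0
t=6: input=5 -> V=0 FIRE
t=7: input=5 -> V=0 FIRE
t=8: input=5 -> V=0 FIRE
t=9: input=3 -> V=0 FIRE
t=10: input=5 -> V=0 FIRE
t=11: input=4 -> V=0 FIRE
t=12: input=0 -> V=0
t=13: input=0 -> V=0
t=14: input=5 -> V=0 FIRE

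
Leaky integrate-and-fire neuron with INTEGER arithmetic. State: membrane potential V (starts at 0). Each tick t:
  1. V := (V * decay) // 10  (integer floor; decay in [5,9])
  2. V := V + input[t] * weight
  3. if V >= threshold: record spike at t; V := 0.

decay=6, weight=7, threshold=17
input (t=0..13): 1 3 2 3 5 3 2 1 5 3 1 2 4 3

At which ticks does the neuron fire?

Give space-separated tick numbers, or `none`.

t=0: input=1 -> V=7
t=1: input=3 -> V=0 FIRE
t=2: input=2 -> V=14
t=3: input=3 -> V=0 FIRE
t=4: input=5 -> V=0 FIRE
t=5: input=3 -> V=0 FIRE
t=6: input=2 -> V=14
t=7: input=1 -> V=15
t=8: input=5 -> V=0 FIRE
t=9: input=3 -> V=0 FIRE
t=10: input=1 -> V=7
t=11: input=2 -> V=0 FIRE
t=12: input=4 -> V=0 FIRE
t=13: input=3 -> V=0 FIRE

Answer: 1 3 4 5 8 9 11 12 13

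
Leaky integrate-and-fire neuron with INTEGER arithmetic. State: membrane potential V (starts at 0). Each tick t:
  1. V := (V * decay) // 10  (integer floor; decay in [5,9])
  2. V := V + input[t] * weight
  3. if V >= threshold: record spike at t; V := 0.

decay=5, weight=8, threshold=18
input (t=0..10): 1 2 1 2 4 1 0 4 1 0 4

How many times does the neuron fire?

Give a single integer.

t=0: input=1 -> V=8
t=1: input=2 -> V=0 FIRE
t=2: input=1 -> V=8
t=3: input=2 -> V=0 FIRE
t=4: input=4 -> V=0 FIRE
t=5: input=1 -> V=8
t=6: input=0 -> V=4
t=7: input=4 -> V=0 FIRE
t=8: input=1 -> V=8
t=9: input=0 -> V=4
t=10: input=4 -> V=0 FIRE

Answer: 5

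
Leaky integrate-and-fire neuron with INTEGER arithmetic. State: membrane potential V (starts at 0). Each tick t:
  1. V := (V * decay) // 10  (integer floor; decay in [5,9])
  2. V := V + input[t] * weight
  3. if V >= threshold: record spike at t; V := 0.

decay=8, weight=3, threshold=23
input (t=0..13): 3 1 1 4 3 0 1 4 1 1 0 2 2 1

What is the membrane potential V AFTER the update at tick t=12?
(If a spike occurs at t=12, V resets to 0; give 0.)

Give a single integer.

Answer: 17

Derivation:
t=0: input=3 -> V=9
t=1: input=1 -> V=10
t=2: input=1 -> V=11
t=3: input=4 -> V=20
t=4: input=3 -> V=0 FIRE
t=5: input=0 -> V=0
t=6: input=1 -> V=3
t=7: input=4 -> V=14
t=8: input=1 -> V=14
t=9: input=1 -> V=14
t=10: input=0 -> V=11
t=11: input=2 -> V=14
t=12: input=2 -> V=17
t=13: input=1 -> V=16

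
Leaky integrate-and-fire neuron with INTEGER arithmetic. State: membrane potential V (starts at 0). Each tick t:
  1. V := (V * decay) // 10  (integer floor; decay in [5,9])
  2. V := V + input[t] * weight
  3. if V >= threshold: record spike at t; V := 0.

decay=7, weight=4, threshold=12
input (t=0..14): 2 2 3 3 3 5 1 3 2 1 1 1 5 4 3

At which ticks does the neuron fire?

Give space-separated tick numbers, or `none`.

Answer: 1 2 3 4 5 7 12 13 14

Derivation:
t=0: input=2 -> V=8
t=1: input=2 -> V=0 FIRE
t=2: input=3 -> V=0 FIRE
t=3: input=3 -> V=0 FIRE
t=4: input=3 -> V=0 FIRE
t=5: input=5 -> V=0 FIRE
t=6: input=1 -> V=4
t=7: input=3 -> V=0 FIRE
t=8: input=2 -> V=8
t=9: input=1 -> V=9
t=10: input=1 -> V=10
t=11: input=1 -> V=11
t=12: input=5 -> V=0 FIRE
t=13: input=4 -> V=0 FIRE
t=14: input=3 -> V=0 FIRE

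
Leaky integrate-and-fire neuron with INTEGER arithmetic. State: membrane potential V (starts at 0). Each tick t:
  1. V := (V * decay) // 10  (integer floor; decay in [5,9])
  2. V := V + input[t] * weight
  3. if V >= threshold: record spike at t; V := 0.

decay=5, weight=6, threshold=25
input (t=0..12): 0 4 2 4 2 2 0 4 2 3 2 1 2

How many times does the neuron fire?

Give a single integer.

t=0: input=0 -> V=0
t=1: input=4 -> V=24
t=2: input=2 -> V=24
t=3: input=4 -> V=0 FIRE
t=4: input=2 -> V=12
t=5: input=2 -> V=18
t=6: input=0 -> V=9
t=7: input=4 -> V=0 FIRE
t=8: input=2 -> V=12
t=9: input=3 -> V=24
t=10: input=2 -> V=24
t=11: input=1 -> V=18
t=12: input=2 -> V=21

Answer: 2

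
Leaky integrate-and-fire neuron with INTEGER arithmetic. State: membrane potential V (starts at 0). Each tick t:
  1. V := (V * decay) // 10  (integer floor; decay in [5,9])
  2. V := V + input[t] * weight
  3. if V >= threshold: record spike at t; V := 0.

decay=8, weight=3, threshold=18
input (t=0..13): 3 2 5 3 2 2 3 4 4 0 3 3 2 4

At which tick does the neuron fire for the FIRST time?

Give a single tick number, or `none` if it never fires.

Answer: 2

Derivation:
t=0: input=3 -> V=9
t=1: input=2 -> V=13
t=2: input=5 -> V=0 FIRE
t=3: input=3 -> V=9
t=4: input=2 -> V=13
t=5: input=2 -> V=16
t=6: input=3 -> V=0 FIRE
t=7: input=4 -> V=12
t=8: input=4 -> V=0 FIRE
t=9: input=0 -> V=0
t=10: input=3 -> V=9
t=11: input=3 -> V=16
t=12: input=2 -> V=0 FIRE
t=13: input=4 -> V=12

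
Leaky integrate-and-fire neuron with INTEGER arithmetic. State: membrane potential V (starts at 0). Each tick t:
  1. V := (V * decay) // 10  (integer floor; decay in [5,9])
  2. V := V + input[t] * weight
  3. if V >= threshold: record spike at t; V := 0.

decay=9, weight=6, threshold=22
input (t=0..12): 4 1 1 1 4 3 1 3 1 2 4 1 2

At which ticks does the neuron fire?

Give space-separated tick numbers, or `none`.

Answer: 0 4 6 8 10

Derivation:
t=0: input=4 -> V=0 FIRE
t=1: input=1 -> V=6
t=2: input=1 -> V=11
t=3: input=1 -> V=15
t=4: input=4 -> V=0 FIRE
t=5: input=3 -> V=18
t=6: input=1 -> V=0 FIRE
t=7: input=3 -> V=18
t=8: input=1 -> V=0 FIRE
t=9: input=2 -> V=12
t=10: input=4 -> V=0 FIRE
t=11: input=1 -> V=6
t=12: input=2 -> V=17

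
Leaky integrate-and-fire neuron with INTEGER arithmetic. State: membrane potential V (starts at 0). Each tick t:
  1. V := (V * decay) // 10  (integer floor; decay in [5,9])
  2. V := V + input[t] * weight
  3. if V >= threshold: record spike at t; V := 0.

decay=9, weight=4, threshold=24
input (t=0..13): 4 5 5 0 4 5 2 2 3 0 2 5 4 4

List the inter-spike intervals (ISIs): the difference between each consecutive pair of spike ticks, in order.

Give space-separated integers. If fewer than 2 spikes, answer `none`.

Answer: 3 2 5 2

Derivation:
t=0: input=4 -> V=16
t=1: input=5 -> V=0 FIRE
t=2: input=5 -> V=20
t=3: input=0 -> V=18
t=4: input=4 -> V=0 FIRE
t=5: input=5 -> V=20
t=6: input=2 -> V=0 FIRE
t=7: input=2 -> V=8
t=8: input=3 -> V=19
t=9: input=0 -> V=17
t=10: input=2 -> V=23
t=11: input=5 -> V=0 FIRE
t=12: input=4 -> V=16
t=13: input=4 -> V=0 FIRE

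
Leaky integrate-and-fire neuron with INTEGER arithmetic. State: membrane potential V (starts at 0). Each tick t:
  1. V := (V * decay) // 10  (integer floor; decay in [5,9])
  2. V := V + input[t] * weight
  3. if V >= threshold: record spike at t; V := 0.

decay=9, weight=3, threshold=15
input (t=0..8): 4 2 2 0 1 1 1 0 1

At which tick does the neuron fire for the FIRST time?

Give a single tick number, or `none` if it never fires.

Answer: 1

Derivation:
t=0: input=4 -> V=12
t=1: input=2 -> V=0 FIRE
t=2: input=2 -> V=6
t=3: input=0 -> V=5
t=4: input=1 -> V=7
t=5: input=1 -> V=9
t=6: input=1 -> V=11
t=7: input=0 -> V=9
t=8: input=1 -> V=11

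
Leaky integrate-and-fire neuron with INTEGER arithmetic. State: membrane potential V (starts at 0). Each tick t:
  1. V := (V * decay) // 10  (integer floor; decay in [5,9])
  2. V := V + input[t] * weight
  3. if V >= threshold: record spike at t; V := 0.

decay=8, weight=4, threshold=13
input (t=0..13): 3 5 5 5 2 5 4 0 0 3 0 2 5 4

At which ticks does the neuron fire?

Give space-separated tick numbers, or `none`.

t=0: input=3 -> V=12
t=1: input=5 -> V=0 FIRE
t=2: input=5 -> V=0 FIRE
t=3: input=5 -> V=0 FIRE
t=4: input=2 -> V=8
t=5: input=5 -> V=0 FIRE
t=6: input=4 -> V=0 FIRE
t=7: input=0 -> V=0
t=8: input=0 -> V=0
t=9: input=3 -> V=12
t=10: input=0 -> V=9
t=11: input=2 -> V=0 FIRE
t=12: input=5 -> V=0 FIRE
t=13: input=4 -> V=0 FIRE

Answer: 1 2 3 5 6 11 12 13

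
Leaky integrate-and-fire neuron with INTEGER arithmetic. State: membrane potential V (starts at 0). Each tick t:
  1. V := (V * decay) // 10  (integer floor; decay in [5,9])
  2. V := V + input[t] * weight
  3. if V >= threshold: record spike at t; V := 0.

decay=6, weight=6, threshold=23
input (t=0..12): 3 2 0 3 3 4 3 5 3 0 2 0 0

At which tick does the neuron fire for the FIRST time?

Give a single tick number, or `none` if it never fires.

Answer: 3

Derivation:
t=0: input=3 -> V=18
t=1: input=2 -> V=22
t=2: input=0 -> V=13
t=3: input=3 -> V=0 FIRE
t=4: input=3 -> V=18
t=5: input=4 -> V=0 FIRE
t=6: input=3 -> V=18
t=7: input=5 -> V=0 FIRE
t=8: input=3 -> V=18
t=9: input=0 -> V=10
t=10: input=2 -> V=18
t=11: input=0 -> V=10
t=12: input=0 -> V=6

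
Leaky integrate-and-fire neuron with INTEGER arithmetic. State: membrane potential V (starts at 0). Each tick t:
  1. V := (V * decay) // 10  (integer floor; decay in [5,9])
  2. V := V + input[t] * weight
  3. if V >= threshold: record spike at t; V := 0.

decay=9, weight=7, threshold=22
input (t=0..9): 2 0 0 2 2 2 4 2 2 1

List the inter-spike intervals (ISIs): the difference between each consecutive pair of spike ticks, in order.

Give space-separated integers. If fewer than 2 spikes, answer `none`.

Answer: 2 1 2

Derivation:
t=0: input=2 -> V=14
t=1: input=0 -> V=12
t=2: input=0 -> V=10
t=3: input=2 -> V=0 FIRE
t=4: input=2 -> V=14
t=5: input=2 -> V=0 FIRE
t=6: input=4 -> V=0 FIRE
t=7: input=2 -> V=14
t=8: input=2 -> V=0 FIRE
t=9: input=1 -> V=7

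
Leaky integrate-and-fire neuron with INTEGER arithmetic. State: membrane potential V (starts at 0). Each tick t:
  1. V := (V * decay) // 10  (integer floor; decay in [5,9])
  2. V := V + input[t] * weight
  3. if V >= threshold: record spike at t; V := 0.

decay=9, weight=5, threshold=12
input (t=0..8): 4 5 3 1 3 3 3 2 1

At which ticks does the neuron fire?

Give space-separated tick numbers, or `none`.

t=0: input=4 -> V=0 FIRE
t=1: input=5 -> V=0 FIRE
t=2: input=3 -> V=0 FIRE
t=3: input=1 -> V=5
t=4: input=3 -> V=0 FIRE
t=5: input=3 -> V=0 FIRE
t=6: input=3 -> V=0 FIRE
t=7: input=2 -> V=10
t=8: input=1 -> V=0 FIRE

Answer: 0 1 2 4 5 6 8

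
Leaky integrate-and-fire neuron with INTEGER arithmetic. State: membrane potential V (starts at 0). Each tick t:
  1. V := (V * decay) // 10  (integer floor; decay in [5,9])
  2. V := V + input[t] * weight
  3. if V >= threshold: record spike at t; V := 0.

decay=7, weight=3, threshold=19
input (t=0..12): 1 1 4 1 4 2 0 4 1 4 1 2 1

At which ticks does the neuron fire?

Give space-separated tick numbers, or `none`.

Answer: 4 9

Derivation:
t=0: input=1 -> V=3
t=1: input=1 -> V=5
t=2: input=4 -> V=15
t=3: input=1 -> V=13
t=4: input=4 -> V=0 FIRE
t=5: input=2 -> V=6
t=6: input=0 -> V=4
t=7: input=4 -> V=14
t=8: input=1 -> V=12
t=9: input=4 -> V=0 FIRE
t=10: input=1 -> V=3
t=11: input=2 -> V=8
t=12: input=1 -> V=8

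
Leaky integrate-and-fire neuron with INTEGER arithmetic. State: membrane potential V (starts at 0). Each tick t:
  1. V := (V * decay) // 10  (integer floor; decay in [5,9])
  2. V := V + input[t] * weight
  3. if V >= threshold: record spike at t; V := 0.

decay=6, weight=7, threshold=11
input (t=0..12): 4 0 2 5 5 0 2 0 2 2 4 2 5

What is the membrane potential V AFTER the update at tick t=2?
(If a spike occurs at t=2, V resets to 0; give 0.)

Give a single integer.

t=0: input=4 -> V=0 FIRE
t=1: input=0 -> V=0
t=2: input=2 -> V=0 FIRE
t=3: input=5 -> V=0 FIRE
t=4: input=5 -> V=0 FIRE
t=5: input=0 -> V=0
t=6: input=2 -> V=0 FIRE
t=7: input=0 -> V=0
t=8: input=2 -> V=0 FIRE
t=9: input=2 -> V=0 FIRE
t=10: input=4 -> V=0 FIRE
t=11: input=2 -> V=0 FIRE
t=12: input=5 -> V=0 FIRE

Answer: 0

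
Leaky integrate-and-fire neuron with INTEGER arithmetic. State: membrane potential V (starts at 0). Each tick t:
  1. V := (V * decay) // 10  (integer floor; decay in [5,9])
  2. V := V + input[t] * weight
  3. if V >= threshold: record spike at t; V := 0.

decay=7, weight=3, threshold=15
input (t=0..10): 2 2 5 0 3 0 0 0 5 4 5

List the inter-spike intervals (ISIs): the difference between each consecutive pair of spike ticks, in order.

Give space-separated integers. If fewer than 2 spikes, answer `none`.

t=0: input=2 -> V=6
t=1: input=2 -> V=10
t=2: input=5 -> V=0 FIRE
t=3: input=0 -> V=0
t=4: input=3 -> V=9
t=5: input=0 -> V=6
t=6: input=0 -> V=4
t=7: input=0 -> V=2
t=8: input=5 -> V=0 FIRE
t=9: input=4 -> V=12
t=10: input=5 -> V=0 FIRE

Answer: 6 2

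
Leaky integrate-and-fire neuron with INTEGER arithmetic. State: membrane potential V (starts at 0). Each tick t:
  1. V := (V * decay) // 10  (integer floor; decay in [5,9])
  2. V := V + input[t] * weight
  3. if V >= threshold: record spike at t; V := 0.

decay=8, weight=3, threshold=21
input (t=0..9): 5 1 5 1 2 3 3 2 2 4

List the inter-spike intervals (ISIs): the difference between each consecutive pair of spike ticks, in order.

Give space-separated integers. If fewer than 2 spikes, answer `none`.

Answer: 4

Derivation:
t=0: input=5 -> V=15
t=1: input=1 -> V=15
t=2: input=5 -> V=0 FIRE
t=3: input=1 -> V=3
t=4: input=2 -> V=8
t=5: input=3 -> V=15
t=6: input=3 -> V=0 FIRE
t=7: input=2 -> V=6
t=8: input=2 -> V=10
t=9: input=4 -> V=20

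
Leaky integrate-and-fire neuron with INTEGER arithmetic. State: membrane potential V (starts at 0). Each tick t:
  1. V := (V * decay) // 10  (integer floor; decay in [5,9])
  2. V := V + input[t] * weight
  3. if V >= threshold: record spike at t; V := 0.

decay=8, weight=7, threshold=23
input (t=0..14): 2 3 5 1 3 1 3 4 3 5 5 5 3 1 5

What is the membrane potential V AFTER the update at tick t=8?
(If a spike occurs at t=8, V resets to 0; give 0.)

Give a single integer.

t=0: input=2 -> V=14
t=1: input=3 -> V=0 FIRE
t=2: input=5 -> V=0 FIRE
t=3: input=1 -> V=7
t=4: input=3 -> V=0 FIRE
t=5: input=1 -> V=7
t=6: input=3 -> V=0 FIRE
t=7: input=4 -> V=0 FIRE
t=8: input=3 -> V=21
t=9: input=5 -> V=0 FIRE
t=10: input=5 -> V=0 FIRE
t=11: input=5 -> V=0 FIRE
t=12: input=3 -> V=21
t=13: input=1 -> V=0 FIRE
t=14: input=5 -> V=0 FIRE

Answer: 21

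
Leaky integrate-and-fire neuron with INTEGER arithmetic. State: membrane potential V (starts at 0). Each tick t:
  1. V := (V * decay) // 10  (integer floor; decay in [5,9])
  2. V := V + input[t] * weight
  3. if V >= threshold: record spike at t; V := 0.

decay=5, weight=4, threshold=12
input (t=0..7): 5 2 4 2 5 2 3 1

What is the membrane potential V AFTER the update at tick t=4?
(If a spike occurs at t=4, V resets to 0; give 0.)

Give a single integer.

t=0: input=5 -> V=0 FIRE
t=1: input=2 -> V=8
t=2: input=4 -> V=0 FIRE
t=3: input=2 -> V=8
t=4: input=5 -> V=0 FIRE
t=5: input=2 -> V=8
t=6: input=3 -> V=0 FIRE
t=7: input=1 -> V=4

Answer: 0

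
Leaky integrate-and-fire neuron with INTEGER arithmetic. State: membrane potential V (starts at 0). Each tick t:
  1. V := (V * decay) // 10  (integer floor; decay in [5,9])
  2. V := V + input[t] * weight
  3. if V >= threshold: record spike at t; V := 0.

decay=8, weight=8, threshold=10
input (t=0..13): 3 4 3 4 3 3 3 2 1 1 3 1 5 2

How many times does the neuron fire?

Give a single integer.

t=0: input=3 -> V=0 FIRE
t=1: input=4 -> V=0 FIRE
t=2: input=3 -> V=0 FIRE
t=3: input=4 -> V=0 FIRE
t=4: input=3 -> V=0 FIRE
t=5: input=3 -> V=0 FIRE
t=6: input=3 -> V=0 FIRE
t=7: input=2 -> V=0 FIRE
t=8: input=1 -> V=8
t=9: input=1 -> V=0 FIRE
t=10: input=3 -> V=0 FIRE
t=11: input=1 -> V=8
t=12: input=5 -> V=0 FIRE
t=13: input=2 -> V=0 FIRE

Answer: 12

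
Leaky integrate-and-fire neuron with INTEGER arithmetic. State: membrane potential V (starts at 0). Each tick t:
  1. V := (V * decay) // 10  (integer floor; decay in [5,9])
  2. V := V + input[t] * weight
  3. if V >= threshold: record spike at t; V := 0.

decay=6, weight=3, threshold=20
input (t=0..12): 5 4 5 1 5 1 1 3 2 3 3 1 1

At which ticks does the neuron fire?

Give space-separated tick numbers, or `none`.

t=0: input=5 -> V=15
t=1: input=4 -> V=0 FIRE
t=2: input=5 -> V=15
t=3: input=1 -> V=12
t=4: input=5 -> V=0 FIRE
t=5: input=1 -> V=3
t=6: input=1 -> V=4
t=7: input=3 -> V=11
t=8: input=2 -> V=12
t=9: input=3 -> V=16
t=10: input=3 -> V=18
t=11: input=1 -> V=13
t=12: input=1 -> V=10

Answer: 1 4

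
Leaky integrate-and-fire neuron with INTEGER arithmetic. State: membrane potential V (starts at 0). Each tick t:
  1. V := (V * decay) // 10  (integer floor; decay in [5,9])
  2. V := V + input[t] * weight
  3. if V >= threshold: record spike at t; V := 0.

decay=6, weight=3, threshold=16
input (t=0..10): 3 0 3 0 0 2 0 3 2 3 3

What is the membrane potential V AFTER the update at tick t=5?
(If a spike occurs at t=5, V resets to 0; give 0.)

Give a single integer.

t=0: input=3 -> V=9
t=1: input=0 -> V=5
t=2: input=3 -> V=12
t=3: input=0 -> V=7
t=4: input=0 -> V=4
t=5: input=2 -> V=8
t=6: input=0 -> V=4
t=7: input=3 -> V=11
t=8: input=2 -> V=12
t=9: input=3 -> V=0 FIRE
t=10: input=3 -> V=9

Answer: 8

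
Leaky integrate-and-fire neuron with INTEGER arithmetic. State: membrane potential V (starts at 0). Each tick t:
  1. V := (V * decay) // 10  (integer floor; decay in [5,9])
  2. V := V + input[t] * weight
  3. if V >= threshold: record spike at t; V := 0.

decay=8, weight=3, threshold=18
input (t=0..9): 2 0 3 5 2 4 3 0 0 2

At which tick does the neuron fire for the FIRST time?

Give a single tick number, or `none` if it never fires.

t=0: input=2 -> V=6
t=1: input=0 -> V=4
t=2: input=3 -> V=12
t=3: input=5 -> V=0 FIRE
t=4: input=2 -> V=6
t=5: input=4 -> V=16
t=6: input=3 -> V=0 FIRE
t=7: input=0 -> V=0
t=8: input=0 -> V=0
t=9: input=2 -> V=6

Answer: 3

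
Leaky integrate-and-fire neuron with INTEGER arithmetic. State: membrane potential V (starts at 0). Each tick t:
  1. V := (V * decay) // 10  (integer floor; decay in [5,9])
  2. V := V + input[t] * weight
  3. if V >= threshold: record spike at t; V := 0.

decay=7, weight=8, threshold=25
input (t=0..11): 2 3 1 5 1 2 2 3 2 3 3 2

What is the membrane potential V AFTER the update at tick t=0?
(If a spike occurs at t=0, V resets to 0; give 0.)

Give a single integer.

Answer: 16

Derivation:
t=0: input=2 -> V=16
t=1: input=3 -> V=0 FIRE
t=2: input=1 -> V=8
t=3: input=5 -> V=0 FIRE
t=4: input=1 -> V=8
t=5: input=2 -> V=21
t=6: input=2 -> V=0 FIRE
t=7: input=3 -> V=24
t=8: input=2 -> V=0 FIRE
t=9: input=3 -> V=24
t=10: input=3 -> V=0 FIRE
t=11: input=2 -> V=16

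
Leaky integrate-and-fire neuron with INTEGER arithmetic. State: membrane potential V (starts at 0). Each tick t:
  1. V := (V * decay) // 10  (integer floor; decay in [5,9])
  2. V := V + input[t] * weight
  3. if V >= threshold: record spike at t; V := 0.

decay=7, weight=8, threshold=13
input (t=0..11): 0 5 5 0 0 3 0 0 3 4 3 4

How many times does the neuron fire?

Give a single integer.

t=0: input=0 -> V=0
t=1: input=5 -> V=0 FIRE
t=2: input=5 -> V=0 FIRE
t=3: input=0 -> V=0
t=4: input=0 -> V=0
t=5: input=3 -> V=0 FIRE
t=6: input=0 -> V=0
t=7: input=0 -> V=0
t=8: input=3 -> V=0 FIRE
t=9: input=4 -> V=0 FIRE
t=10: input=3 -> V=0 FIRE
t=11: input=4 -> V=0 FIRE

Answer: 7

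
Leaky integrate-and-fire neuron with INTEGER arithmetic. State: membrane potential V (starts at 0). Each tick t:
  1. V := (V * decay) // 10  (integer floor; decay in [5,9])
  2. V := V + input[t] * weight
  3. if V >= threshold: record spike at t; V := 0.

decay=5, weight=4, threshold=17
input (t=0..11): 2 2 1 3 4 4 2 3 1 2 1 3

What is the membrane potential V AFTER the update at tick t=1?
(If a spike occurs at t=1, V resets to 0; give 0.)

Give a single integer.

Answer: 12

Derivation:
t=0: input=2 -> V=8
t=1: input=2 -> V=12
t=2: input=1 -> V=10
t=3: input=3 -> V=0 FIRE
t=4: input=4 -> V=16
t=5: input=4 -> V=0 FIRE
t=6: input=2 -> V=8
t=7: input=3 -> V=16
t=8: input=1 -> V=12
t=9: input=2 -> V=14
t=10: input=1 -> V=11
t=11: input=3 -> V=0 FIRE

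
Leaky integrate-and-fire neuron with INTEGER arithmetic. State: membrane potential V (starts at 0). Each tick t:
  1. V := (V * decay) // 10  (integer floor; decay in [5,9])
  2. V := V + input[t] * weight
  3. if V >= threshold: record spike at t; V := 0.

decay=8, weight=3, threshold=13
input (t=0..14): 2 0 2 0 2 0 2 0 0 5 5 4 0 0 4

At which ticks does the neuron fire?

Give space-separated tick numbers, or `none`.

t=0: input=2 -> V=6
t=1: input=0 -> V=4
t=2: input=2 -> V=9
t=3: input=0 -> V=7
t=4: input=2 -> V=11
t=5: input=0 -> V=8
t=6: input=2 -> V=12
t=7: input=0 -> V=9
t=8: input=0 -> V=7
t=9: input=5 -> V=0 FIRE
t=10: input=5 -> V=0 FIRE
t=11: input=4 -> V=12
t=12: input=0 -> V=9
t=13: input=0 -> V=7
t=14: input=4 -> V=0 FIRE

Answer: 9 10 14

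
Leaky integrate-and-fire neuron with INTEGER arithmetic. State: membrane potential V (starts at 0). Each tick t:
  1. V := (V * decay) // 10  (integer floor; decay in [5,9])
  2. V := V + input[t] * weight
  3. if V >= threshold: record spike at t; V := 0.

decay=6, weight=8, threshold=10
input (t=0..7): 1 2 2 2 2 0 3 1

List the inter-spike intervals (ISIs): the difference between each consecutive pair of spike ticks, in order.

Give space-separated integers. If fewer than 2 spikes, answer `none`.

t=0: input=1 -> V=8
t=1: input=2 -> V=0 FIRE
t=2: input=2 -> V=0 FIRE
t=3: input=2 -> V=0 FIRE
t=4: input=2 -> V=0 FIRE
t=5: input=0 -> V=0
t=6: input=3 -> V=0 FIRE
t=7: input=1 -> V=8

Answer: 1 1 1 2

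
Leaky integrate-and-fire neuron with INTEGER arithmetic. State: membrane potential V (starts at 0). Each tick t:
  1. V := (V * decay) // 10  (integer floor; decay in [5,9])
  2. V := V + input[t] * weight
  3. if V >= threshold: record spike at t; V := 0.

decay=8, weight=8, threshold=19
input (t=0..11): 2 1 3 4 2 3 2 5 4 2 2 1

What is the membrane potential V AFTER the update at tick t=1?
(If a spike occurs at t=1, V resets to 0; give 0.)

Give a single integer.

t=0: input=2 -> V=16
t=1: input=1 -> V=0 FIRE
t=2: input=3 -> V=0 FIRE
t=3: input=4 -> V=0 FIRE
t=4: input=2 -> V=16
t=5: input=3 -> V=0 FIRE
t=6: input=2 -> V=16
t=7: input=5 -> V=0 FIRE
t=8: input=4 -> V=0 FIRE
t=9: input=2 -> V=16
t=10: input=2 -> V=0 FIRE
t=11: input=1 -> V=8

Answer: 0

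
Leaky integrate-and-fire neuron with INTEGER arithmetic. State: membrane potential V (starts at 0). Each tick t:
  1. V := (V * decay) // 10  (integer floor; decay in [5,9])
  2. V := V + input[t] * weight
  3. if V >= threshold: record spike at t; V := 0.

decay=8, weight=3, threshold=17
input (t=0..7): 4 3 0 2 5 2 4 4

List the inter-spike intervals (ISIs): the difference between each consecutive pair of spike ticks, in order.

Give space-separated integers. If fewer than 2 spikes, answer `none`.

Answer: 3 3

Derivation:
t=0: input=4 -> V=12
t=1: input=3 -> V=0 FIRE
t=2: input=0 -> V=0
t=3: input=2 -> V=6
t=4: input=5 -> V=0 FIRE
t=5: input=2 -> V=6
t=6: input=4 -> V=16
t=7: input=4 -> V=0 FIRE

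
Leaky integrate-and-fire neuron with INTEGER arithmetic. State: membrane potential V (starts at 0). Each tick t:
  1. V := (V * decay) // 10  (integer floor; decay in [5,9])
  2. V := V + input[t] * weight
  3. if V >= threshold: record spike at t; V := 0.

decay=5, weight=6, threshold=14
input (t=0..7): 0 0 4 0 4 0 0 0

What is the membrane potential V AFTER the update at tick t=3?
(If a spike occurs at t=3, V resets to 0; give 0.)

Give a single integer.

Answer: 0

Derivation:
t=0: input=0 -> V=0
t=1: input=0 -> V=0
t=2: input=4 -> V=0 FIRE
t=3: input=0 -> V=0
t=4: input=4 -> V=0 FIRE
t=5: input=0 -> V=0
t=6: input=0 -> V=0
t=7: input=0 -> V=0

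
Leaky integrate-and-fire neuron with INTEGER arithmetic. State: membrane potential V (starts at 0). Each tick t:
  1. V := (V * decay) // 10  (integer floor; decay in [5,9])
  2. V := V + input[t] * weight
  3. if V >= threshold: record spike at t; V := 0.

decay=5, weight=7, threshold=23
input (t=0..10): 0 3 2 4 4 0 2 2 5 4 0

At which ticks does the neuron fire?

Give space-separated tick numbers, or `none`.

t=0: input=0 -> V=0
t=1: input=3 -> V=21
t=2: input=2 -> V=0 FIRE
t=3: input=4 -> V=0 FIRE
t=4: input=4 -> V=0 FIRE
t=5: input=0 -> V=0
t=6: input=2 -> V=14
t=7: input=2 -> V=21
t=8: input=5 -> V=0 FIRE
t=9: input=4 -> V=0 FIRE
t=10: input=0 -> V=0

Answer: 2 3 4 8 9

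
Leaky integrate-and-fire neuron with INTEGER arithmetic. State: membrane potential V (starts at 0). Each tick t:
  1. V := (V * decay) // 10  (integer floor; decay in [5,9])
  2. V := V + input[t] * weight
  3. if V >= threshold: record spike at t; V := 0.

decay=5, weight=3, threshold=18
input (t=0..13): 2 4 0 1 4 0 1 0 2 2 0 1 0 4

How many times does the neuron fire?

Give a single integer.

t=0: input=2 -> V=6
t=1: input=4 -> V=15
t=2: input=0 -> V=7
t=3: input=1 -> V=6
t=4: input=4 -> V=15
t=5: input=0 -> V=7
t=6: input=1 -> V=6
t=7: input=0 -> V=3
t=8: input=2 -> V=7
t=9: input=2 -> V=9
t=10: input=0 -> V=4
t=11: input=1 -> V=5
t=12: input=0 -> V=2
t=13: input=4 -> V=13

Answer: 0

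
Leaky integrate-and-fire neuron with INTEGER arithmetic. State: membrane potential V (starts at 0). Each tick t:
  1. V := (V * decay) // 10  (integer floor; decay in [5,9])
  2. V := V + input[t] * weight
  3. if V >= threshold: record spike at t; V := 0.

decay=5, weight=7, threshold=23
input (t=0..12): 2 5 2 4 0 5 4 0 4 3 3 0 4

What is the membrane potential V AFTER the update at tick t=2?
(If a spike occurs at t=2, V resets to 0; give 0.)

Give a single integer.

Answer: 14

Derivation:
t=0: input=2 -> V=14
t=1: input=5 -> V=0 FIRE
t=2: input=2 -> V=14
t=3: input=4 -> V=0 FIRE
t=4: input=0 -> V=0
t=5: input=5 -> V=0 FIRE
t=6: input=4 -> V=0 FIRE
t=7: input=0 -> V=0
t=8: input=4 -> V=0 FIRE
t=9: input=3 -> V=21
t=10: input=3 -> V=0 FIRE
t=11: input=0 -> V=0
t=12: input=4 -> V=0 FIRE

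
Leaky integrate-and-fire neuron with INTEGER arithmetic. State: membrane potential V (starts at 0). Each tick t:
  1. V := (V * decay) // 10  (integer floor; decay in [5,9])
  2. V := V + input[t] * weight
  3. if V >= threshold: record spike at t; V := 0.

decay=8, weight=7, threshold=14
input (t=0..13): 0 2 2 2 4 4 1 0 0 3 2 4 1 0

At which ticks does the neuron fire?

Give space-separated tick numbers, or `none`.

Answer: 1 2 3 4 5 9 10 11

Derivation:
t=0: input=0 -> V=0
t=1: input=2 -> V=0 FIRE
t=2: input=2 -> V=0 FIRE
t=3: input=2 -> V=0 FIRE
t=4: input=4 -> V=0 FIRE
t=5: input=4 -> V=0 FIRE
t=6: input=1 -> V=7
t=7: input=0 -> V=5
t=8: input=0 -> V=4
t=9: input=3 -> V=0 FIRE
t=10: input=2 -> V=0 FIRE
t=11: input=4 -> V=0 FIRE
t=12: input=1 -> V=7
t=13: input=0 -> V=5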